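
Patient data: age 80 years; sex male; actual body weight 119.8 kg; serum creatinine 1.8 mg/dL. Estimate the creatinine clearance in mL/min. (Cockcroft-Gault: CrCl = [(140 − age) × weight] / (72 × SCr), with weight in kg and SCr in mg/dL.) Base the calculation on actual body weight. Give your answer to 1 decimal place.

CrCl = (140 − 80) × 119.8 / (72 × 1.8) = 7188.0 / 129.60 ≈ 55.5 mL/min

55.5 mL/min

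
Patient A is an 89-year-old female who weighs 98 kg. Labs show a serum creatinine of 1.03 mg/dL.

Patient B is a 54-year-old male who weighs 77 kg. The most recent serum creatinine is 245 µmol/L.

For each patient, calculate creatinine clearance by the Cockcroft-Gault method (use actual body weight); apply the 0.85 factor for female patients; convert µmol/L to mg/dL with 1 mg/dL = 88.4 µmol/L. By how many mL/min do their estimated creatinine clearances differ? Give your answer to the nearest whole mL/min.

24 mL/min

Patient A: CrCl = (140 − 89) × 98 / (72 × 1.03) × 0.85 = 4998.0 / 74.16 × 0.85 ≈ 57.3 mL/min
Patient B: SCr = 245 / 88.4 = 2.771 mg/dL
Patient B: CrCl = (140 − 54) × 77 / (72 × 2.771) = 6622.0 / 199.51 ≈ 33.2 mL/min
|57.3 − 33.2| = 24.1 mL/min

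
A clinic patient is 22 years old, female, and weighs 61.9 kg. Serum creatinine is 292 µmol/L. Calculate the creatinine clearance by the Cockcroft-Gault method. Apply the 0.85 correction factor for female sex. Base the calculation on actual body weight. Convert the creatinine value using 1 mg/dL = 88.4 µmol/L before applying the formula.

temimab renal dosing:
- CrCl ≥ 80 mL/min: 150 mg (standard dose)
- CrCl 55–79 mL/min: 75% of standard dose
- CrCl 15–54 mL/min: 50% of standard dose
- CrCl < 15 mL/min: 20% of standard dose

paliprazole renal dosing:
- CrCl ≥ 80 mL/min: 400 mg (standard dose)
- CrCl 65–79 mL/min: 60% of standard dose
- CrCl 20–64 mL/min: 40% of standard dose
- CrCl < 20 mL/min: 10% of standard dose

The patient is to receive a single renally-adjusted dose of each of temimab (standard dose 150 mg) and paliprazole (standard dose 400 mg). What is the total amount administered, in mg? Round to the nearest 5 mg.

SCr = 292 / 88.4 = 3.303 mg/dL
CrCl = (140 − 22) × 61.9 / (72 × 3.303) × 0.85 = 7304.2 / 237.82 × 0.85 ≈ 26.1 mL/min
CrCl ≈ 26 mL/min.
temimab: 15–54 mL/min → 50% of 150 mg = 75 mg.
paliprazole: 20–64 mL/min → 40% of 400 mg = 160 mg.
Total = 75 + 160 = 235 mg.

235 mg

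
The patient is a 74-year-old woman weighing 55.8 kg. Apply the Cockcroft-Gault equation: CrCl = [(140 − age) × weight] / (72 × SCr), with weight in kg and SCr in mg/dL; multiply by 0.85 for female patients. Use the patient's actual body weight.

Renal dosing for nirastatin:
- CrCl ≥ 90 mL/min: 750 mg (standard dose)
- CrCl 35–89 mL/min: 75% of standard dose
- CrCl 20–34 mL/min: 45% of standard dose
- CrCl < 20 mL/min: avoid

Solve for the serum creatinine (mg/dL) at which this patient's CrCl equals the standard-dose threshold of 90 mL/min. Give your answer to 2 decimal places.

0.48 mg/dL

Standard dose requires CrCl ≥ 90 mL/min.
Set (140 − 74) × 55.8 × 0.85 / (72 × SCr) = 90
SCr = (140 − 74) × 55.8 × 0.85 / (72 × 90) = 0.483 mg/dL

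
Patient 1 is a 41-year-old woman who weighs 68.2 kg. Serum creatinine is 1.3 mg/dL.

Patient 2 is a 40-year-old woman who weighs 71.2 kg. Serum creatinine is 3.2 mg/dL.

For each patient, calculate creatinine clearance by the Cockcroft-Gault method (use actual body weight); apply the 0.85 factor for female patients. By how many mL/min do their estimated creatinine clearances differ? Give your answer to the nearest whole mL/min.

Patient 1: CrCl = (140 − 41) × 68.2 / (72 × 1.3) × 0.85 = 6751.8 / 93.60 × 0.85 ≈ 61.3 mL/min
Patient 2: CrCl = (140 − 40) × 71.2 / (72 × 3.2) × 0.85 = 7120.0 / 230.40 × 0.85 ≈ 26.3 mL/min
|61.3 − 26.3| = 35.0 mL/min

35 mL/min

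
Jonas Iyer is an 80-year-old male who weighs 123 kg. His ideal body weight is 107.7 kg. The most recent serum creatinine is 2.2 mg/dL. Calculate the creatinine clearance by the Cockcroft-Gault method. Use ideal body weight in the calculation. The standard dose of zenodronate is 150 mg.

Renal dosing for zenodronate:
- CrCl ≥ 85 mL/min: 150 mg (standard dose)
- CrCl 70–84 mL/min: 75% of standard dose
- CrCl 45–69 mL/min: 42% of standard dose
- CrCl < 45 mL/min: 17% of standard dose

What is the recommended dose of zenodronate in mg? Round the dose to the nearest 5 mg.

25 mg

CrCl = (140 − 80) × 107.7 / (72 × 2.2) = 6462.0 / 158.40 ≈ 40.8 mL/min
CrCl ≈ 41 mL/min → bracket < 45 mL/min.
17% of 150 mg = 25.5 mg → 25 mg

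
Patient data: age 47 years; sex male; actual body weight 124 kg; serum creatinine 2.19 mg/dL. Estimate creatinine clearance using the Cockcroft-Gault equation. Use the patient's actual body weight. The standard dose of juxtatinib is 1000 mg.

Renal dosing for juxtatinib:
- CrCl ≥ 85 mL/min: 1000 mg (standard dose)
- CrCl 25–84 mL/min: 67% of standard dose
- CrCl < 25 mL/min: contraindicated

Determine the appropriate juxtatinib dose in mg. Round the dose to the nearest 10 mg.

CrCl = (140 − 47) × 124 / (72 × 2.19) = 11532.0 / 157.68 ≈ 73.1 mL/min
CrCl ≈ 73 mL/min → bracket 25–84 mL/min.
67% of 1000 mg = 670 mg

670 mg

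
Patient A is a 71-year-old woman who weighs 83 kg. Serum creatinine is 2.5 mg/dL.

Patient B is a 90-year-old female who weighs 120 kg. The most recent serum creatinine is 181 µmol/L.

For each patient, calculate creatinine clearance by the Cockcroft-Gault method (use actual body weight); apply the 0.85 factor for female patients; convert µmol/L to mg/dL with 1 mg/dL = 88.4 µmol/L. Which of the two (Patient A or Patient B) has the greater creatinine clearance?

Patient A: CrCl = (140 − 71) × 83 / (72 × 2.5) × 0.85 = 5727.0 / 180.00 × 0.85 ≈ 27.0 mL/min
Patient B: SCr = 181 / 88.4 = 2.048 mg/dL
Patient B: CrCl = (140 − 90) × 120 / (72 × 2.048) × 0.85 = 6000.0 / 147.46 × 0.85 ≈ 34.6 mL/min
27.0 vs 34.6 mL/min → Patient B is higher.

Patient B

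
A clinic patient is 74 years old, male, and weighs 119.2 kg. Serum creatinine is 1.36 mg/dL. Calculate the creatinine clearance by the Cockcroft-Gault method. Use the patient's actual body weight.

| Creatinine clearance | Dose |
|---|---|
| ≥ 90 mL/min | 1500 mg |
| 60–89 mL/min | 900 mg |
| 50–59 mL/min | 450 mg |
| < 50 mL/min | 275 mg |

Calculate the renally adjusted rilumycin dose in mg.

900 mg

CrCl = (140 − 74) × 119.2 / (72 × 1.36) = 7867.2 / 97.92 ≈ 80.3 mL/min
CrCl ≈ 80 mL/min → bracket 60–89 mL/min.
Dose for this bracket: 900 mg.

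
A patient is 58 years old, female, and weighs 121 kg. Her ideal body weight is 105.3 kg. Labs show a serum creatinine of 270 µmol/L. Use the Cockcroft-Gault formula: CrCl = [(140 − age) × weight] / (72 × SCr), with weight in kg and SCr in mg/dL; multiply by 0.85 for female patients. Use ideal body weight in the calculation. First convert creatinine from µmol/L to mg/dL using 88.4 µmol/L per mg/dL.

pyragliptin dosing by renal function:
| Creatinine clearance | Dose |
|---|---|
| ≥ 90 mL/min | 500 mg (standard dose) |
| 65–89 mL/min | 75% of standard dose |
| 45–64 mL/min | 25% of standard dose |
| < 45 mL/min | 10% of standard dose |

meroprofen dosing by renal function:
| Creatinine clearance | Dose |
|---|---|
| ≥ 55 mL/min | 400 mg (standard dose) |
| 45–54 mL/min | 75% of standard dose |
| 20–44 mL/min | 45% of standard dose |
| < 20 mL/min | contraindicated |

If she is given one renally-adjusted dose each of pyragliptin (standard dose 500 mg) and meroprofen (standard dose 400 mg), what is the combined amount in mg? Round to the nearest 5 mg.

230 mg

SCr = 270 / 88.4 = 3.054 mg/dL
CrCl = (140 − 58) × 105.3 / (72 × 3.054) × 0.85 = 8634.6 / 219.89 × 0.85 ≈ 33.4 mL/min
CrCl ≈ 33 mL/min.
pyragliptin: < 45 mL/min → 10% of 500 mg = 50 mg.
meroprofen: 20–44 mL/min → 45% of 400 mg = 180 mg.
Total = 50 + 180 = 230 mg.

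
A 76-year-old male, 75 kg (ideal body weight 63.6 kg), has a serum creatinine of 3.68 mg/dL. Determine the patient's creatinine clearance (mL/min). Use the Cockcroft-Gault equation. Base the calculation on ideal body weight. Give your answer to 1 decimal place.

15.4 mL/min

CrCl = (140 − 76) × 63.6 / (72 × 3.68) = 4070.4 / 264.96 ≈ 15.4 mL/min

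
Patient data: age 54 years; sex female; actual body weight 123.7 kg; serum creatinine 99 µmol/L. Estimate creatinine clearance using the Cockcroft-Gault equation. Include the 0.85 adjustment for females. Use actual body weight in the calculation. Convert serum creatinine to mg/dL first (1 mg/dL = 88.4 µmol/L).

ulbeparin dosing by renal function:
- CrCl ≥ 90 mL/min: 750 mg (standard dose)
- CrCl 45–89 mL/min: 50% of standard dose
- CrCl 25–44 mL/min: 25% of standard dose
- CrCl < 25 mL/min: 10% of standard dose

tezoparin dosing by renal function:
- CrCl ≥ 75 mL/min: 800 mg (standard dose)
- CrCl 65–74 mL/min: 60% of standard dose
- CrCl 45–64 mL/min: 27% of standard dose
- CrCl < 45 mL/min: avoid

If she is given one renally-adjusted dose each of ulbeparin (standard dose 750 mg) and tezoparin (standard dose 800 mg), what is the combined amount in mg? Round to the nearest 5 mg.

SCr = 99 / 88.4 = 1.12 mg/dL
CrCl = (140 − 54) × 123.7 / (72 × 1.12) × 0.85 = 10638.2 / 80.64 × 0.85 ≈ 112.1 mL/min
CrCl ≈ 112 mL/min.
ulbeparin: ≥ 90 mL/min → 100% of 750 mg = 750 mg.
tezoparin: ≥ 75 mL/min → 100% of 800 mg = 800 mg.
Total = 750 + 800 = 1550 mg.

1550 mg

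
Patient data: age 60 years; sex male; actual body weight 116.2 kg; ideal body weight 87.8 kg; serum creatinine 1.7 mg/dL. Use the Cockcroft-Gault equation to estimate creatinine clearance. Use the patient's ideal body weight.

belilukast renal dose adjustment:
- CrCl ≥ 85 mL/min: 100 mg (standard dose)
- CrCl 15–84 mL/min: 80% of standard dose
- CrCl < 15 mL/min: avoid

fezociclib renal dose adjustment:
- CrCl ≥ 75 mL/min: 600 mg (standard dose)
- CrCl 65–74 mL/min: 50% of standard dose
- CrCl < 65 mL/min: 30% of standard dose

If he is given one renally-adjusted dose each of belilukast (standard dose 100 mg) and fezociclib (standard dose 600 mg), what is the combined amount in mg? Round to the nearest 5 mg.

260 mg

CrCl = (140 − 60) × 87.8 / (72 × 1.7) = 7024.0 / 122.40 ≈ 57.4 mL/min
CrCl ≈ 57 mL/min.
belilukast: 15–84 mL/min → 80% of 100 mg = 80 mg.
fezociclib: < 65 mL/min → 30% of 600 mg = 180 mg.
Total = 80 + 180 = 260 mg.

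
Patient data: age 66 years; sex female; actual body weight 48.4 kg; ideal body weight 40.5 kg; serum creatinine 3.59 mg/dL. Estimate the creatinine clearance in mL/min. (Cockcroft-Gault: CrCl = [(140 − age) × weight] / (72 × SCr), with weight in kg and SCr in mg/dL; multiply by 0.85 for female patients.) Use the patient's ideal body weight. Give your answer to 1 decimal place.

CrCl = (140 − 66) × 40.5 / (72 × 3.59) × 0.85 = 2997.0 / 258.48 × 0.85 ≈ 9.9 mL/min

9.9 mL/min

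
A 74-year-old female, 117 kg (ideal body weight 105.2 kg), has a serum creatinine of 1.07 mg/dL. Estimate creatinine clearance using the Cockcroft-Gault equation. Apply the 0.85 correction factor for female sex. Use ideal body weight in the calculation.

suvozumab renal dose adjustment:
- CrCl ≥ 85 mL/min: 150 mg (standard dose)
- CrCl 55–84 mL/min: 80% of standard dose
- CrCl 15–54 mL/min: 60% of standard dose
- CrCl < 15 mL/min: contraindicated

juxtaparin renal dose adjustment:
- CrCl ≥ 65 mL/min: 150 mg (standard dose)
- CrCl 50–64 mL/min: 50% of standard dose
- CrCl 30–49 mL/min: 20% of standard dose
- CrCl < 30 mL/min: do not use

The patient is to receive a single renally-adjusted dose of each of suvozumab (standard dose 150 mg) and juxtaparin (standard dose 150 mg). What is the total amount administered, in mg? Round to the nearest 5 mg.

CrCl = (140 − 74) × 105.2 / (72 × 1.07) × 0.85 = 6943.2 / 77.04 × 0.85 ≈ 76.6 mL/min
CrCl ≈ 77 mL/min.
suvozumab: 55–84 mL/min → 80% of 150 mg = 120 mg.
juxtaparin: ≥ 65 mL/min → 100% of 150 mg = 150 mg.
Total = 120 + 150 = 270 mg.

270 mg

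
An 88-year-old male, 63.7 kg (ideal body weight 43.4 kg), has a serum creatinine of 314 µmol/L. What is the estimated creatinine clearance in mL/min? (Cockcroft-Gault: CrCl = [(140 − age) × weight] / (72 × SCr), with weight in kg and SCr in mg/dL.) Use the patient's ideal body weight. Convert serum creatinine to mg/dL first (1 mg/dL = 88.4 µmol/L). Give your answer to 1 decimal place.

8.8 mL/min

SCr = 314 / 88.4 = 3.552 mg/dL
CrCl = (140 − 88) × 43.4 / (72 × 3.552) = 2256.8 / 255.74 ≈ 8.8 mL/min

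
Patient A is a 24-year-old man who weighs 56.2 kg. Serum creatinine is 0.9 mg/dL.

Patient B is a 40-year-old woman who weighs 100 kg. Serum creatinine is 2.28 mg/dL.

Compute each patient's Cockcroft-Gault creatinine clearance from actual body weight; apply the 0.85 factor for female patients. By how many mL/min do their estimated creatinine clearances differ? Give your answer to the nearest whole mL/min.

49 mL/min

Patient A: CrCl = (140 − 24) × 56.2 / (72 × 0.9) = 6519.2 / 64.80 ≈ 100.6 mL/min
Patient B: CrCl = (140 − 40) × 100 / (72 × 2.28) × 0.85 = 10000.0 / 164.16 × 0.85 ≈ 51.8 mL/min
|100.6 − 51.8| = 48.8 mL/min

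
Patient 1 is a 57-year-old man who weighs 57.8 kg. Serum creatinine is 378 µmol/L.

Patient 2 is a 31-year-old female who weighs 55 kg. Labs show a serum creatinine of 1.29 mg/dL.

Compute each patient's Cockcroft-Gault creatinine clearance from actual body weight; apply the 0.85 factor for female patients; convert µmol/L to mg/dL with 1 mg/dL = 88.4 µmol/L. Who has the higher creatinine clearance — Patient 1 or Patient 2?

Patient 2

Patient 1: SCr = 378 / 88.4 = 4.276 mg/dL
Patient 1: CrCl = (140 − 57) × 57.8 / (72 × 4.276) = 4797.4 / 307.87 ≈ 15.6 mL/min
Patient 2: CrCl = (140 − 31) × 55 / (72 × 1.29) × 0.85 = 5995.0 / 92.88 × 0.85 ≈ 54.9 mL/min
15.6 vs 54.9 mL/min → Patient 2 is higher.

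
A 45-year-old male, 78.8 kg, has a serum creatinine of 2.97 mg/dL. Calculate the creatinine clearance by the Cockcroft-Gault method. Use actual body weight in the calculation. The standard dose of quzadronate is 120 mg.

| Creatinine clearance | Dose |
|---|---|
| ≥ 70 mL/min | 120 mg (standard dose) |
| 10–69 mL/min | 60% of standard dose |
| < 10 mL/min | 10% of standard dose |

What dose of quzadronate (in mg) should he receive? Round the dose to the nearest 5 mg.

70 mg

CrCl = (140 − 45) × 78.8 / (72 × 2.97) = 7486.0 / 213.84 ≈ 35.0 mL/min
CrCl ≈ 35 mL/min → bracket 10–69 mL/min.
60% of 120 mg = 72 mg → 70 mg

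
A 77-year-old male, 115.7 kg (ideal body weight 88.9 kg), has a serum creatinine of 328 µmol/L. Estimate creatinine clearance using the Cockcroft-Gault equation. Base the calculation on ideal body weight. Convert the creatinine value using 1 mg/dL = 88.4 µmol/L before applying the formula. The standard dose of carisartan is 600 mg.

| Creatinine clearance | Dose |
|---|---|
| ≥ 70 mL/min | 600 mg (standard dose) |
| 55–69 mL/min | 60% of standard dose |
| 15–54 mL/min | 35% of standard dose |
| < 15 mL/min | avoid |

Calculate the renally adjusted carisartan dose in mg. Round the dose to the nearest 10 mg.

SCr = 328 / 88.4 = 3.71 mg/dL
CrCl = (140 − 77) × 88.9 / (72 × 3.71) = 5600.7 / 267.12 ≈ 21.0 mL/min
CrCl ≈ 21 mL/min → bracket 15–54 mL/min.
35% of 600 mg = 210 mg

210 mg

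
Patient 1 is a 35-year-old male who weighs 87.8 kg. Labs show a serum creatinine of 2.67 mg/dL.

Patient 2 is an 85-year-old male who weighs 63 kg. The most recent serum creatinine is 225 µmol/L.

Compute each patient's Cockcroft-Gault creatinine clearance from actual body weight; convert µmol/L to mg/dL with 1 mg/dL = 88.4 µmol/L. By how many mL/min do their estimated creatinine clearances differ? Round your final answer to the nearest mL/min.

29 mL/min

Patient 1: CrCl = (140 − 35) × 87.8 / (72 × 2.67) = 9219.0 / 192.24 ≈ 48.0 mL/min
Patient 2: SCr = 225 / 88.4 = 2.545 mg/dL
Patient 2: CrCl = (140 − 85) × 63 / (72 × 2.545) = 3465.0 / 183.24 ≈ 18.9 mL/min
|48.0 − 18.9| = 29.1 mL/min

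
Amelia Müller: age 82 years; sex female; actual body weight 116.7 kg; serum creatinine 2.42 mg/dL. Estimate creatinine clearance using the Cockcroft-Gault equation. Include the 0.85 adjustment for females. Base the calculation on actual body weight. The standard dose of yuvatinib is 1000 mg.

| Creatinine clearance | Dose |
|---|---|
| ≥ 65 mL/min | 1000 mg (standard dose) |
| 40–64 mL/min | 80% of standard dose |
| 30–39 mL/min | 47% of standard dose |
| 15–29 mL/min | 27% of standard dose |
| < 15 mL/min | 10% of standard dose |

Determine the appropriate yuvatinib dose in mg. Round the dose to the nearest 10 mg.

470 mg

CrCl = (140 − 82) × 116.7 / (72 × 2.42) × 0.85 = 6768.6 / 174.24 × 0.85 ≈ 33.0 mL/min
CrCl ≈ 33 mL/min → bracket 30–39 mL/min.
47% of 1000 mg = 470 mg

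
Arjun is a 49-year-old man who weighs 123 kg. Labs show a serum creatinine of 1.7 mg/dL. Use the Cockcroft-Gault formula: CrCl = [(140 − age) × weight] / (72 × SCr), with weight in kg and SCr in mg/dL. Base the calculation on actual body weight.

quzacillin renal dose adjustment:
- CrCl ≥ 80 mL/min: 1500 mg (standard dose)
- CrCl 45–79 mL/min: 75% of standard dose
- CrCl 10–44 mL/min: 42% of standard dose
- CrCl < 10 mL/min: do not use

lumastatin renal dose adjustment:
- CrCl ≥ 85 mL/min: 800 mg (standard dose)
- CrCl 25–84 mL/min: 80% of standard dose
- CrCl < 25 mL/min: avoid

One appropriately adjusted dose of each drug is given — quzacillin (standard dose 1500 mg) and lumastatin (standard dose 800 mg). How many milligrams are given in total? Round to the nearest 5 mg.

2300 mg

CrCl = (140 − 49) × 123 / (72 × 1.7) = 11193.0 / 122.40 ≈ 91.4 mL/min
CrCl ≈ 91 mL/min.
quzacillin: ≥ 80 mL/min → 100% of 1500 mg = 1500 mg.
lumastatin: ≥ 85 mL/min → 100% of 800 mg = 800 mg.
Total = 1500 + 800 = 2300 mg.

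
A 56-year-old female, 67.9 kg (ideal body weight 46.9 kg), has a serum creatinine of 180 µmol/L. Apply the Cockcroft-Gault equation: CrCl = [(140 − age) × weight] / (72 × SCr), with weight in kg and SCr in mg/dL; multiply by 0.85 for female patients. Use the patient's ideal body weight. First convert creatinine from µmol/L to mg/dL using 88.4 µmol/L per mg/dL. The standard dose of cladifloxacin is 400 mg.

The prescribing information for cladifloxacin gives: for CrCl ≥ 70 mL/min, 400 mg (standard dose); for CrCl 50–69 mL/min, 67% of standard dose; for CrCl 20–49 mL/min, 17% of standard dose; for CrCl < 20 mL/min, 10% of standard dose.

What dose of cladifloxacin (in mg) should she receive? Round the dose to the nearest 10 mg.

70 mg

SCr = 180 / 88.4 = 2.036 mg/dL
CrCl = (140 − 56) × 46.9 / (72 × 2.036) × 0.85 = 3939.6 / 146.59 × 0.85 ≈ 22.8 mL/min
CrCl ≈ 23 mL/min → bracket 20–49 mL/min.
17% of 400 mg = 68 mg → 70 mg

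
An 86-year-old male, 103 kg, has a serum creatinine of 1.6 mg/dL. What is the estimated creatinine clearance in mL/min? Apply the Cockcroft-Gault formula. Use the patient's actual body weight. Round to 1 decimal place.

CrCl = (140 − 86) × 103 / (72 × 1.6) = 5562.0 / 115.20 ≈ 48.3 mL/min

48.3 mL/min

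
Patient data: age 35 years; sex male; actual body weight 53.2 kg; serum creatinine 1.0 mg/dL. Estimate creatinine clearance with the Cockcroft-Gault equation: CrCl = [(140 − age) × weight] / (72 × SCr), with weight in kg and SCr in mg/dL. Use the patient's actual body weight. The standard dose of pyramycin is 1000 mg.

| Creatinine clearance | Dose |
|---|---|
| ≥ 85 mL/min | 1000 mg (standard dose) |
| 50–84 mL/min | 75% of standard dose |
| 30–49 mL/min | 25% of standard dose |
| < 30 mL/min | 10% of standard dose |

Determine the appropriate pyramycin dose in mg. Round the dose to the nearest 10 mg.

CrCl = (140 − 35) × 53.2 / (72 × 1) = 5586.0 / 72.00 ≈ 77.6 mL/min
CrCl ≈ 78 mL/min → bracket 50–84 mL/min.
75% of 1000 mg = 750 mg

750 mg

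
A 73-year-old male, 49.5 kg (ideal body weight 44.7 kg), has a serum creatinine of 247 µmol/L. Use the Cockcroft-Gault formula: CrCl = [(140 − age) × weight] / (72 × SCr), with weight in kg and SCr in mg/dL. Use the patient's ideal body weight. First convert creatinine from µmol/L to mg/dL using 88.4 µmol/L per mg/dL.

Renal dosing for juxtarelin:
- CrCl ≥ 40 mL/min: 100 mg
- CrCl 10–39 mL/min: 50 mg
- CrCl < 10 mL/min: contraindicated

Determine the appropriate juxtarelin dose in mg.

50 mg

SCr = 247 / 88.4 = 2.794 mg/dL
CrCl = (140 − 73) × 44.7 / (72 × 2.794) = 2994.9 / 201.17 ≈ 14.9 mL/min
CrCl ≈ 15 mL/min → bracket 10–39 mL/min.
Dose for this bracket: 50 mg.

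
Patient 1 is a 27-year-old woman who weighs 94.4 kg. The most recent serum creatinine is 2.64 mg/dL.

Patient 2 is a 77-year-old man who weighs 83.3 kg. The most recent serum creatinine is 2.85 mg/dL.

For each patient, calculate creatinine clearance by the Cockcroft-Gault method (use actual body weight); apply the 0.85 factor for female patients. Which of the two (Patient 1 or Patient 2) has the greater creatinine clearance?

Patient 1

Patient 1: CrCl = (140 − 27) × 94.4 / (72 × 2.64) × 0.85 = 10667.2 / 190.08 × 0.85 ≈ 47.7 mL/min
Patient 2: CrCl = (140 − 77) × 83.3 / (72 × 2.85) = 5247.9 / 205.20 ≈ 25.6 mL/min
47.7 vs 25.6 mL/min → Patient 1 is higher.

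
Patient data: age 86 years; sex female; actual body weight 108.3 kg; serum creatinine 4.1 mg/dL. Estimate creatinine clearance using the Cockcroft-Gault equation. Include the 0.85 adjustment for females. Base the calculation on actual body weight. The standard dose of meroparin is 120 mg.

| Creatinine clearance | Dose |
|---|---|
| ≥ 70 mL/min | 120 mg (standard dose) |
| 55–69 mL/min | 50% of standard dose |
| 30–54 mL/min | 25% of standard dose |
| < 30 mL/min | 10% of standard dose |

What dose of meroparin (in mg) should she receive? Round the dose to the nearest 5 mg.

10 mg

CrCl = (140 − 86) × 108.3 / (72 × 4.1) × 0.85 = 5848.2 / 295.20 × 0.85 ≈ 16.8 mL/min
CrCl ≈ 17 mL/min → bracket < 30 mL/min.
10% of 120 mg = 12 mg → 10 mg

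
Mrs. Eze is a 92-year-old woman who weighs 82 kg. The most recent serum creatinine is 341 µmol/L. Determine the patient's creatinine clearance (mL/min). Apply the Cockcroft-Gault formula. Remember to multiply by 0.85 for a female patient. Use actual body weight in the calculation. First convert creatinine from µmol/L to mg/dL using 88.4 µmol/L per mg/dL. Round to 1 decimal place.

SCr = 341 / 88.4 = 3.857 mg/dL
CrCl = (140 − 92) × 82 / (72 × 3.857) × 0.85 = 3936.0 / 277.70 × 0.85 ≈ 12.0 mL/min

12.0 mL/min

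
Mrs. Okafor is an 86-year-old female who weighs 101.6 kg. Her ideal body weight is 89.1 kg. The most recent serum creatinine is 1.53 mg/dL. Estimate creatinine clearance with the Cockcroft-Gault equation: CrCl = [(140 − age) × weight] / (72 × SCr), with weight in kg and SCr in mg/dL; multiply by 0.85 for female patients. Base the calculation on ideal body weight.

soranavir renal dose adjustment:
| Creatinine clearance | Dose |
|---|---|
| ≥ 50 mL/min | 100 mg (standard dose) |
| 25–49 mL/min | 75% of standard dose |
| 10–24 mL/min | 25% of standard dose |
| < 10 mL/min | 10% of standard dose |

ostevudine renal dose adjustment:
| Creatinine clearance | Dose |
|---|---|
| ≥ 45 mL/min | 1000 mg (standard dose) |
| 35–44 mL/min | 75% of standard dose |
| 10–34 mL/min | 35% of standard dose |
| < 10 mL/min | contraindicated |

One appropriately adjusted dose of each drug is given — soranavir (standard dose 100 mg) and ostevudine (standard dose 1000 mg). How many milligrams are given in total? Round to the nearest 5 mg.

CrCl = (140 − 86) × 89.1 / (72 × 1.53) × 0.85 = 4811.4 / 110.16 × 0.85 ≈ 37.1 mL/min
CrCl ≈ 37 mL/min.
soranavir: 25–49 mL/min → 75% of 100 mg = 75 mg.
ostevudine: 35–44 mL/min → 75% of 1000 mg = 750 mg.
Total = 75 + 750 = 825 mg.

825 mg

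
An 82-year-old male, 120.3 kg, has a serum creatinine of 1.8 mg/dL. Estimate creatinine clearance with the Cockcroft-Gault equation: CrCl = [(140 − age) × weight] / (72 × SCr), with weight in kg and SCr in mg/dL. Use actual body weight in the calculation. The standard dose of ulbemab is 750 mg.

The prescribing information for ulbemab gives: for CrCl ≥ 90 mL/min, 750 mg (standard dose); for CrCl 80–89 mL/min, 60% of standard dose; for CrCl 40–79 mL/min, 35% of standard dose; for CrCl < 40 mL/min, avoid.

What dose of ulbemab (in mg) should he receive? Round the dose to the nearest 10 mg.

260 mg

CrCl = (140 − 82) × 120.3 / (72 × 1.8) = 6977.4 / 129.60 ≈ 53.8 mL/min
CrCl ≈ 54 mL/min → bracket 40–79 mL/min.
35% of 750 mg = 262.5 mg → 260 mg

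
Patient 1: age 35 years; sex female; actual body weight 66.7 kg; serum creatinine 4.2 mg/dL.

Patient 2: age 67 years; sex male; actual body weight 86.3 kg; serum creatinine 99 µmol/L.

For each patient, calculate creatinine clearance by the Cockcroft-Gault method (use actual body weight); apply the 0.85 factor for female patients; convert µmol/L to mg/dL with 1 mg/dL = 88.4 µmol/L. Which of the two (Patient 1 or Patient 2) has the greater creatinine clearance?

Patient 1: CrCl = (140 − 35) × 66.7 / (72 × 4.2) × 0.85 = 7003.5 / 302.40 × 0.85 ≈ 19.7 mL/min
Patient 2: SCr = 99 / 88.4 = 1.12 mg/dL
Patient 2: CrCl = (140 − 67) × 86.3 / (72 × 1.12) = 6299.9 / 80.64 ≈ 78.1 mL/min
19.7 vs 78.1 mL/min → Patient 2 is higher.

Patient 2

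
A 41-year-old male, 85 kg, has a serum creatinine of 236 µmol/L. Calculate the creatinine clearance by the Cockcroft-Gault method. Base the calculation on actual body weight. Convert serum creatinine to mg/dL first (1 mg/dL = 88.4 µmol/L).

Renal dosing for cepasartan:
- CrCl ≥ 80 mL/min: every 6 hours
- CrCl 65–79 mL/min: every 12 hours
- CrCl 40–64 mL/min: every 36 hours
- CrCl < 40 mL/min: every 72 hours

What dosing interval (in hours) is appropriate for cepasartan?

every 36 hours

SCr = 236 / 88.4 = 2.67 mg/dL
CrCl = (140 − 41) × 85 / (72 × 2.67) = 8415.0 / 192.24 ≈ 43.8 mL/min
CrCl ≈ 44 mL/min → bracket 40–64 mL/min → every 36 hours.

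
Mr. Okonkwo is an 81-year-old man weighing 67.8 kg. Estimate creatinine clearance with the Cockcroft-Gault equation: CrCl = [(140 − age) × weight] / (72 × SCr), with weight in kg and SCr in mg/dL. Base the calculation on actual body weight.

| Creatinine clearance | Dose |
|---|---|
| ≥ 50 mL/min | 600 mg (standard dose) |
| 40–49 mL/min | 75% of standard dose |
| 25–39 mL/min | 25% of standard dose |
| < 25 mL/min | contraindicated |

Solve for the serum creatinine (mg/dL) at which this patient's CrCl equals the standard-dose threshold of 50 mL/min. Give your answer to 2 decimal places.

Standard dose requires CrCl ≥ 50 mL/min.
Set (140 − 81) × 67.8 / (72 × SCr) = 50
SCr = (140 − 81) × 67.8 / (72 × 50) = 1.111 mg/dL

1.11 mg/dL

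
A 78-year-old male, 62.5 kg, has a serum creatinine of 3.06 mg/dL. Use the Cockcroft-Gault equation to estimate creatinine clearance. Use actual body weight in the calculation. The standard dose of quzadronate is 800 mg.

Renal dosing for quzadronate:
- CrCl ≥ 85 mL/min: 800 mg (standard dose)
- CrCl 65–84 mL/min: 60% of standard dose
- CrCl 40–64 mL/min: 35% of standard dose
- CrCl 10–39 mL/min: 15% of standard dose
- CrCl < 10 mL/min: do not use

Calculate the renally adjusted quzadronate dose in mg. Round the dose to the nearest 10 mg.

120 mg

CrCl = (140 − 78) × 62.5 / (72 × 3.06) = 3875.0 / 220.32 ≈ 17.6 mL/min
CrCl ≈ 18 mL/min → bracket 10–39 mL/min.
15% of 800 mg = 120 mg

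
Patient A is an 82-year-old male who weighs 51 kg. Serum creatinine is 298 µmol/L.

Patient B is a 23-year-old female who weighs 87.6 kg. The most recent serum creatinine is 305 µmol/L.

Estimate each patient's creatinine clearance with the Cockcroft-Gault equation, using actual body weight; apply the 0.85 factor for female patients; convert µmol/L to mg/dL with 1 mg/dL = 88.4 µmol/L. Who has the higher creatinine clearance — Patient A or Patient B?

Patient A: SCr = 298 / 88.4 = 3.371 mg/dL
Patient A: CrCl = (140 − 82) × 51 / (72 × 3.371) = 2958.0 / 242.71 ≈ 12.2 mL/min
Patient B: SCr = 305 / 88.4 = 3.45 mg/dL
Patient B: CrCl = (140 − 23) × 87.6 / (72 × 3.45) × 0.85 = 10249.2 / 248.40 × 0.85 ≈ 35.1 mL/min
12.2 vs 35.1 mL/min → Patient B is higher.

Patient B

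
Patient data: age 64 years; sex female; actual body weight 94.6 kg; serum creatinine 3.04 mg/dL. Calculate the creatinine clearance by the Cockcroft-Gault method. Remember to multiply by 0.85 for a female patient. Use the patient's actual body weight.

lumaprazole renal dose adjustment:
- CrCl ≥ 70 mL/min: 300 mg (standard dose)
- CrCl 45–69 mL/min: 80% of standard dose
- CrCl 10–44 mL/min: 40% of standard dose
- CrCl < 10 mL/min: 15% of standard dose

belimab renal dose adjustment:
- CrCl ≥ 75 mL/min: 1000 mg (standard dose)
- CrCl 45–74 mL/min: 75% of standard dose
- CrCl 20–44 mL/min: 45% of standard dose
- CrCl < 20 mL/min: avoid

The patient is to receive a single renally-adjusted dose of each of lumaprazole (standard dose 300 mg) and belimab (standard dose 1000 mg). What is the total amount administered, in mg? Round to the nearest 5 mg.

570 mg

CrCl = (140 − 64) × 94.6 / (72 × 3.04) × 0.85 = 7189.6 / 218.88 × 0.85 ≈ 27.9 mL/min
CrCl ≈ 28 mL/min.
lumaprazole: 10–44 mL/min → 40% of 300 mg = 120 mg.
belimab: 20–44 mL/min → 45% of 1000 mg = 450 mg.
Total = 120 + 450 = 570 mg.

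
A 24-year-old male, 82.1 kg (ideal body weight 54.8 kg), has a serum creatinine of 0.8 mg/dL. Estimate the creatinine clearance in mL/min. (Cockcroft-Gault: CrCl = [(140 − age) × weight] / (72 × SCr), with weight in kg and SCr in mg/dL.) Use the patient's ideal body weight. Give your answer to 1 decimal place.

110.4 mL/min

CrCl = (140 − 24) × 54.8 / (72 × 0.8) = 6356.8 / 57.60 ≈ 110.4 mL/min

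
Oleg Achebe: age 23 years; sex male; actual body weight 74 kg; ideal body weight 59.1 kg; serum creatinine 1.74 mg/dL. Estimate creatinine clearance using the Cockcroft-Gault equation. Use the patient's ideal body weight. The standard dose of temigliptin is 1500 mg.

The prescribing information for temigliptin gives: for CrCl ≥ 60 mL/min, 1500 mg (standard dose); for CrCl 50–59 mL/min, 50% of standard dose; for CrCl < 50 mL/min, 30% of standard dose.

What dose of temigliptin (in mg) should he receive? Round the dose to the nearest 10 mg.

750 mg

CrCl = (140 − 23) × 59.1 / (72 × 1.74) = 6914.7 / 125.28 ≈ 55.2 mL/min
CrCl ≈ 55 mL/min → bracket 50–59 mL/min.
50% of 1500 mg = 750 mg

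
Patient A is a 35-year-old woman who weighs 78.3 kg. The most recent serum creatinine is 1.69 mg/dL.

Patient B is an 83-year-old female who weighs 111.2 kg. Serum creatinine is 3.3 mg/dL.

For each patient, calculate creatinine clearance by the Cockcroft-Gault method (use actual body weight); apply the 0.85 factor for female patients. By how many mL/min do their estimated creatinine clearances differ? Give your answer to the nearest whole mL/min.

35 mL/min

Patient A: CrCl = (140 − 35) × 78.3 / (72 × 1.69) × 0.85 = 8221.5 / 121.68 × 0.85 ≈ 57.4 mL/min
Patient B: CrCl = (140 − 83) × 111.2 / (72 × 3.3) × 0.85 = 6338.4 / 237.60 × 0.85 ≈ 22.7 mL/min
|57.4 − 22.7| = 34.7 mL/min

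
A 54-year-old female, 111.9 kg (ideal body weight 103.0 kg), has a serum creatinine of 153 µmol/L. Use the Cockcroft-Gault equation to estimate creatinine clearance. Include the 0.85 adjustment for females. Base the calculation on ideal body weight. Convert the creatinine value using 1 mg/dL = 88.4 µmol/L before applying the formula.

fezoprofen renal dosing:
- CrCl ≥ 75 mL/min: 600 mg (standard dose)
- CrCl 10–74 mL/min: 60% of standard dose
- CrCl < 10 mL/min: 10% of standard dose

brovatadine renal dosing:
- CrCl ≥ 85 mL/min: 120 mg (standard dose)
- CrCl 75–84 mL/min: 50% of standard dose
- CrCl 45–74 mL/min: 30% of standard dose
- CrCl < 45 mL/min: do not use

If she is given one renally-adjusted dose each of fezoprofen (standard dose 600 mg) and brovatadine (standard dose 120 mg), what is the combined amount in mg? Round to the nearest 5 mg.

SCr = 153 / 88.4 = 1.731 mg/dL
CrCl = (140 − 54) × 103 / (72 × 1.731) × 0.85 = 8858.0 / 124.63 × 0.85 ≈ 60.4 mL/min
CrCl ≈ 60 mL/min.
fezoprofen: 10–74 mL/min → 60% of 600 mg = 360 mg.
brovatadine: 45–74 mL/min → 30% of 120 mg = 36 mg.
Total = 360 + 36 = 396 mg.

395 mg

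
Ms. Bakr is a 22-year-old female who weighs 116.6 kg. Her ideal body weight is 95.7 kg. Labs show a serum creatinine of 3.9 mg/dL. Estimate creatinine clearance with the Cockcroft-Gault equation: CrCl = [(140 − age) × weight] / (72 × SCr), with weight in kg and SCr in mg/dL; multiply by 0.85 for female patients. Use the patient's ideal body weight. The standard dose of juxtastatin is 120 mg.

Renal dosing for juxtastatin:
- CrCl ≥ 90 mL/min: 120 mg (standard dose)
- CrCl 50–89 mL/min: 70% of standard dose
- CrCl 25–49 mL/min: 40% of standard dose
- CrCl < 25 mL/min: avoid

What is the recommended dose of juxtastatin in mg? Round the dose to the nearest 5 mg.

50 mg

CrCl = (140 − 22) × 95.7 / (72 × 3.9) × 0.85 = 11292.6 / 280.80 × 0.85 ≈ 34.2 mL/min
CrCl ≈ 34 mL/min → bracket 25–49 mL/min.
40% of 120 mg = 48 mg → 50 mg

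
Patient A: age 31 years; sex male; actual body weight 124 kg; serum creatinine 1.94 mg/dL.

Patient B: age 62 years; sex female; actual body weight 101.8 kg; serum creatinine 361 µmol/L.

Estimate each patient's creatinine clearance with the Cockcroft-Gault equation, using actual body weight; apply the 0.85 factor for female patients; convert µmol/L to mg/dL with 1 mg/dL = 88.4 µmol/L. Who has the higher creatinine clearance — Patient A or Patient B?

Patient A

Patient A: CrCl = (140 − 31) × 124 / (72 × 1.94) = 13516.0 / 139.68 ≈ 96.8 mL/min
Patient B: SCr = 361 / 88.4 = 4.084 mg/dL
Patient B: CrCl = (140 − 62) × 101.8 / (72 × 4.084) × 0.85 = 7940.4 / 294.05 × 0.85 ≈ 23.0 mL/min
96.8 vs 23.0 mL/min → Patient A is higher.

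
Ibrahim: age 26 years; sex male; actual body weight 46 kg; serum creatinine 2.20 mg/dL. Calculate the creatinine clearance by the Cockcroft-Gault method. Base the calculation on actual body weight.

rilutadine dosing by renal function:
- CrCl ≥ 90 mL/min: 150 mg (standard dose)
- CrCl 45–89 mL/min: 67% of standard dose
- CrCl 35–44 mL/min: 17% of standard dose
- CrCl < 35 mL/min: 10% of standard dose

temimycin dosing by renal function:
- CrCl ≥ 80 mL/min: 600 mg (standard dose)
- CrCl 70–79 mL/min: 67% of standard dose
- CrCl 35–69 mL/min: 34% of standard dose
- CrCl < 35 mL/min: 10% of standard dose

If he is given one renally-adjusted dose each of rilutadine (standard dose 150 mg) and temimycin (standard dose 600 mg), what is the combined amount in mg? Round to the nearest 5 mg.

CrCl = (140 − 26) × 46 / (72 × 2.2) = 5244.0 / 158.40 ≈ 33.1 mL/min
CrCl ≈ 33 mL/min.
rilutadine: < 35 mL/min → 10% of 150 mg = 15 mg.
temimycin: < 35 mL/min → 10% of 600 mg = 60 mg.
Total = 15 + 60 = 75 mg.

75 mg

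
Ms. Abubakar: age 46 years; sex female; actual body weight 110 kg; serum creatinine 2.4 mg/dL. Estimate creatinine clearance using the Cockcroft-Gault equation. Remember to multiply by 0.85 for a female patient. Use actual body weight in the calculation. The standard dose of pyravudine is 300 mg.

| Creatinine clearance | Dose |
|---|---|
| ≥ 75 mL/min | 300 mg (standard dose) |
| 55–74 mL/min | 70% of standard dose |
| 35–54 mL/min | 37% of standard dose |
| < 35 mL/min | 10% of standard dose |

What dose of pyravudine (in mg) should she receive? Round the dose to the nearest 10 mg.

CrCl = (140 − 46) × 110 / (72 × 2.4) × 0.85 = 10340.0 / 172.80 × 0.85 ≈ 50.9 mL/min
CrCl ≈ 51 mL/min → bracket 35–54 mL/min.
37% of 300 mg = 111 mg → 110 mg

110 mg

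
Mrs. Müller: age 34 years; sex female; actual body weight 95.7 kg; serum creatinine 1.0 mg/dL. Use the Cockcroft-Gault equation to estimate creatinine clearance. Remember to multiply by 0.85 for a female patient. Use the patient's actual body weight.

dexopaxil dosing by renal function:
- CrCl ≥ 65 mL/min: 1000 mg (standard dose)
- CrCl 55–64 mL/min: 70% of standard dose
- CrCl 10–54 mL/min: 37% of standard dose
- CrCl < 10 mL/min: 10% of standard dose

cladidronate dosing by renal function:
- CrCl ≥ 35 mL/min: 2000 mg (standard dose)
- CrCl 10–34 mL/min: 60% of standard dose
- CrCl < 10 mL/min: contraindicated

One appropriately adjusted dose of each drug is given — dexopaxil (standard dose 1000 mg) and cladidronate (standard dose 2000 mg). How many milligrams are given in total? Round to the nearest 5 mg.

3000 mg

CrCl = (140 − 34) × 95.7 / (72 × 1) × 0.85 = 10144.2 / 72.00 × 0.85 ≈ 119.8 mL/min
CrCl ≈ 120 mL/min.
dexopaxil: ≥ 65 mL/min → 100% of 1000 mg = 1000 mg.
cladidronate: ≥ 35 mL/min → 100% of 2000 mg = 2000 mg.
Total = 1000 + 2000 = 3000 mg.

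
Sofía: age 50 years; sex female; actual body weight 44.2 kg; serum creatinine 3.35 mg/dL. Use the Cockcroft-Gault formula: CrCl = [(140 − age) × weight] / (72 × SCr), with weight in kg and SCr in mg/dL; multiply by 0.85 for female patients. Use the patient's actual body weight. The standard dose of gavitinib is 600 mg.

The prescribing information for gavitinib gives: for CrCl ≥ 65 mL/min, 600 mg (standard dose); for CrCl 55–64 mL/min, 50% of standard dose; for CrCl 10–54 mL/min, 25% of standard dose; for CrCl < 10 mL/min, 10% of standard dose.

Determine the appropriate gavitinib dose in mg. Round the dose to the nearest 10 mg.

CrCl = (140 − 50) × 44.2 / (72 × 3.35) × 0.85 = 3978.0 / 241.20 × 0.85 ≈ 14.0 mL/min
CrCl ≈ 14 mL/min → bracket 10–54 mL/min.
25% of 600 mg = 150 mg

150 mg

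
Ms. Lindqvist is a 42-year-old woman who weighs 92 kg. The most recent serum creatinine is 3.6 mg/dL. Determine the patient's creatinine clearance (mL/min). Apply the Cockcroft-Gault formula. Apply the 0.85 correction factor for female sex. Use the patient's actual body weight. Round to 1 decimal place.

CrCl = (140 − 42) × 92 / (72 × 3.6) × 0.85 = 9016.0 / 259.20 × 0.85 ≈ 29.6 mL/min

29.6 mL/min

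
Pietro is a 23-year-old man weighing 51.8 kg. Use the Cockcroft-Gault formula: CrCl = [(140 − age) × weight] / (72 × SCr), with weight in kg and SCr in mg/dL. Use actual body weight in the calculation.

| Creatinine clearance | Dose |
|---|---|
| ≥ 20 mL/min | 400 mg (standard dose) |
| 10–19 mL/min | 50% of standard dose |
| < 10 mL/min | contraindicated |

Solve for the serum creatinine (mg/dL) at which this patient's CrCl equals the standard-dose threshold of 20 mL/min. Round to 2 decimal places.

4.21 mg/dL

Standard dose requires CrCl ≥ 20 mL/min.
Set (140 − 23) × 51.8 / (72 × SCr) = 20
SCr = (140 − 23) × 51.8 / (72 × 20) = 4.209 mg/dL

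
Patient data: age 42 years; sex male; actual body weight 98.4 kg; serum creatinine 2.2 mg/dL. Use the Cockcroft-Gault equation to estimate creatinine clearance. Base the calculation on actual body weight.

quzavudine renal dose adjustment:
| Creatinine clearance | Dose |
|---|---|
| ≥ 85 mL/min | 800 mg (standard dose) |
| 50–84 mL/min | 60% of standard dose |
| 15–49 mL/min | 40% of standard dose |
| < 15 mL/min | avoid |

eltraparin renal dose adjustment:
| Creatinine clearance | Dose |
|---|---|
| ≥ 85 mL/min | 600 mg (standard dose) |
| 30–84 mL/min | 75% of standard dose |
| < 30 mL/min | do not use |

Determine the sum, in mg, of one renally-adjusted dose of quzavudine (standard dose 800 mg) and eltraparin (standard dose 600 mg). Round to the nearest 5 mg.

CrCl = (140 − 42) × 98.4 / (72 × 2.2) = 9643.2 / 158.40 ≈ 60.9 mL/min
CrCl ≈ 61 mL/min.
quzavudine: 50–84 mL/min → 60% of 800 mg = 480 mg.
eltraparin: 30–84 mL/min → 75% of 600 mg = 450 mg.
Total = 480 + 450 = 930 mg.

930 mg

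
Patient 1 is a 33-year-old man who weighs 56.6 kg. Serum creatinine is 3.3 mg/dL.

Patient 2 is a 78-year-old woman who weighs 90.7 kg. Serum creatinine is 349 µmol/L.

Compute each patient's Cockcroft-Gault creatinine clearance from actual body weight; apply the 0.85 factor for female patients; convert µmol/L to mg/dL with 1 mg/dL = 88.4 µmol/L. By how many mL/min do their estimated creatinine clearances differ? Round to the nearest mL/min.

Patient 1: CrCl = (140 − 33) × 56.6 / (72 × 3.3) = 6056.2 / 237.60 ≈ 25.5 mL/min
Patient 2: SCr = 349 / 88.4 = 3.948 mg/dL
Patient 2: CrCl = (140 − 78) × 90.7 / (72 × 3.948) × 0.85 = 5623.4 / 284.26 × 0.85 ≈ 16.8 mL/min
|25.5 − 16.8| = 8.7 mL/min

9 mL/min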